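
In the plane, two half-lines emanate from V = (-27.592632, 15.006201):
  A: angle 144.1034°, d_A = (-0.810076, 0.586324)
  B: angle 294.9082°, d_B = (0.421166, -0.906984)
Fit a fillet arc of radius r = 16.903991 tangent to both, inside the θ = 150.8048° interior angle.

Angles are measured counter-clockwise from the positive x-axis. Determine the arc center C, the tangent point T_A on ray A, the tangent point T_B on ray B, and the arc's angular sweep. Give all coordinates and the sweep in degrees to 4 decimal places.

bisector direction at 219.5058° = (-0.771560,-0.636156)
center distance |VC| = r/sin(θ/2) = 16.903991/sin(75.4024°) = 17.467858
C = V + |VC|·bis = (-41.0701,3.8939)
T_A = V + ((C−V)·d_A)·d_A = V + 4.4024·d_A = (-31.1589,17.5874)
T_B = V + ((C−V)·d_B)·d_B = V + 4.4024·d_B = (-25.7385,11.0133)
sweep = 180° − θ = 29.1952°

center=(-41.0701,3.8939) T_A=(-31.1589,17.5874) T_B=(-25.7385,11.0133) sweep=29.1952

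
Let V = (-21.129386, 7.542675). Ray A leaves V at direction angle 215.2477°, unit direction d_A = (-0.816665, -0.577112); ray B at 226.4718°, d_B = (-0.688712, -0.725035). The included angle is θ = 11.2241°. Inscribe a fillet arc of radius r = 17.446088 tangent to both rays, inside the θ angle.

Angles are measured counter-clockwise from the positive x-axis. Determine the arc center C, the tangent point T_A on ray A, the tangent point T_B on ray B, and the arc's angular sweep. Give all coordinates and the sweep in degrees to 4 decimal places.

bisector direction at 220.8598° = (-0.756313,-0.654210)
center distance |VC| = r/sin(θ/2) = 17.446088/sin(5.6120°) = 178.399575
C = V + |VC|·bis = (-156.0553,-109.1681)
T_A = V + ((C−V)·d_A)·d_A = V + 177.5445·d_A = (-166.1237,-94.9204)
T_B = V + ((C−V)·d_B)·d_B = V + 177.5445·d_B = (-143.4063,-121.1834)
sweep = 180° − θ = 168.7759°

center=(-156.0553,-109.1681) T_A=(-166.1237,-94.9204) T_B=(-143.4063,-121.1834) sweep=168.7759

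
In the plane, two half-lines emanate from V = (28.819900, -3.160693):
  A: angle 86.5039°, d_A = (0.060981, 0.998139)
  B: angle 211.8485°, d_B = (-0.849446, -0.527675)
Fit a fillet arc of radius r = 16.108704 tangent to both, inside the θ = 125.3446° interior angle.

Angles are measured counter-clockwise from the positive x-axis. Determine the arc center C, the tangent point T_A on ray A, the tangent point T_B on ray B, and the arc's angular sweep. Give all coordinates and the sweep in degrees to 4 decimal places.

center=(13.2488,6.1303) T_A=(29.3275,5.1480) T_B=(21.7489,-7.5532) sweep=54.6554

bisector direction at 149.1762° = (-0.858747,0.512400)
center distance |VC| = r/sin(θ/2) = 16.108704/sin(62.6723°) = 18.132359
C = V + |VC|·bis = (13.2488,6.1303)
T_A = V + ((C−V)·d_A)·d_A = V + 8.3242·d_A = (29.3275,5.1480)
T_B = V + ((C−V)·d_B)·d_B = V + 8.3242·d_B = (21.7489,-7.5532)
sweep = 180° − θ = 54.6554°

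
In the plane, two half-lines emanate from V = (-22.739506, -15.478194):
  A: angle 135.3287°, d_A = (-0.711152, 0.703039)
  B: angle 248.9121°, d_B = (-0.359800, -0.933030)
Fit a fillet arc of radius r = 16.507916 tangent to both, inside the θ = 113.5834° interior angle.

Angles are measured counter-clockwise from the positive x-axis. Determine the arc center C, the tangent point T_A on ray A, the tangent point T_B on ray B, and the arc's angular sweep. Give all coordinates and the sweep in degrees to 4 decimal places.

center=(-42.0298,-19.6209) T_A=(-30.4241,-7.8812) T_B=(-26.6275,-25.5604) sweep=66.4166

bisector direction at 192.1204° = (-0.977709,-0.209967)
center distance |VC| = r/sin(θ/2) = 16.507916/sin(56.7917°) = 19.730145
C = V + |VC|·bis = (-42.0298,-19.6209)
T_A = V + ((C−V)·d_A)·d_A = V + 10.8059·d_A = (-30.4241,-7.8812)
T_B = V + ((C−V)·d_B)·d_B = V + 10.8059·d_B = (-26.6275,-25.5604)
sweep = 180° − θ = 66.4166°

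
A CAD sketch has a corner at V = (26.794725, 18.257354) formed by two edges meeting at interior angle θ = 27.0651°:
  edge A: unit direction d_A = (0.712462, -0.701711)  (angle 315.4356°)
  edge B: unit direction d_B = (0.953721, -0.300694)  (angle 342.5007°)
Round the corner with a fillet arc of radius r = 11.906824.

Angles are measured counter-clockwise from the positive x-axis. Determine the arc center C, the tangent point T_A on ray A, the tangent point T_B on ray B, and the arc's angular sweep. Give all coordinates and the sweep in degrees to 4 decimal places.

bisector direction at 328.9681° = (0.856881,-0.515514)
center distance |VC| = r/sin(θ/2) = 11.906824/sin(13.5326°) = 50.884356
C = V + |VC|·bis = (70.3966,-7.9743)
T_A = V + ((C−V)·d_A)·d_A = V + 49.4717·d_A = (62.0414,-16.4574)
T_B = V + ((C−V)·d_B)·d_B = V + 49.4717·d_B = (73.9769,3.3815)
sweep = 180° − θ = 152.9349°

center=(70.3966,-7.9743) T_A=(62.0414,-16.4574) T_B=(73.9769,3.3815) sweep=152.9349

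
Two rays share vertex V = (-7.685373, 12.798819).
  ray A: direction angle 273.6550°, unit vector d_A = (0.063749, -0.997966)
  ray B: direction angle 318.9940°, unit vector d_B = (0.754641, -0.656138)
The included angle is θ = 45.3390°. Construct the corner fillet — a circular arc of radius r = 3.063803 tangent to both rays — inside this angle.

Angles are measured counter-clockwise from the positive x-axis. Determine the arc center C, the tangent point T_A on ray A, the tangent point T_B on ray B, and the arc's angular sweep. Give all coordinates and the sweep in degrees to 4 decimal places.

center=(-4.1602,5.6738) T_A=(-7.2178,5.4785) T_B=(-2.1499,7.9859) sweep=134.6610

bisector direction at 296.3245° = (0.443454,-0.896297)
center distance |VC| = r/sin(θ/2) = 3.063803/sin(22.6695°) = 7.949363
C = V + |VC|·bis = (-4.1602,5.6738)
T_A = V + ((C−V)·d_A)·d_A = V + 7.3352·d_A = (-7.2178,5.4785)
T_B = V + ((C−V)·d_B)·d_B = V + 7.3352·d_B = (-2.1499,7.9859)
sweep = 180° − θ = 134.6610°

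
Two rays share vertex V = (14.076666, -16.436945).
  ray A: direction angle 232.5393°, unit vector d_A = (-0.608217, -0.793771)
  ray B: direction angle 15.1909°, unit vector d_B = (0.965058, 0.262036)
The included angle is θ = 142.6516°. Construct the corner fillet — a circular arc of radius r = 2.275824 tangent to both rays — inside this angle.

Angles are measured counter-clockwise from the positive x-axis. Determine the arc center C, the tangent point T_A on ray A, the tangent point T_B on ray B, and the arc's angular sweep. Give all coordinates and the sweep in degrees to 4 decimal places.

bisector direction at 303.8651° = (0.557239,-0.830352)
center distance |VC| = r/sin(θ/2) = 2.275824/sin(71.3258°) = 2.402294
C = V + |VC|·bis = (15.4153,-18.4317)
T_A = V + ((C−V)·d_A)·d_A = V + 0.7692·d_A = (13.6088,-17.0475)
T_B = V + ((C−V)·d_B)·d_B = V + 0.7692·d_B = (14.8190,-16.2354)
sweep = 180° − θ = 37.3484°

center=(15.4153,-18.4317) T_A=(13.6088,-17.0475) T_B=(14.8190,-16.2354) sweep=37.3484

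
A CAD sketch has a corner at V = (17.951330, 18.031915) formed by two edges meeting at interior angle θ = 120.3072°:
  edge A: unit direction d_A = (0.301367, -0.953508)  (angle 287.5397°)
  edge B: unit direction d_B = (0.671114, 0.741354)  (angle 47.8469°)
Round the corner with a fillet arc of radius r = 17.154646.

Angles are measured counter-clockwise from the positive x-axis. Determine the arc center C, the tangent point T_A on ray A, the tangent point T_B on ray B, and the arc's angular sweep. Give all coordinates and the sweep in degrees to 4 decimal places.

center=(37.2748,13.8164) T_A=(20.9177,8.6465) T_B=(24.5571,25.3291) sweep=59.6928

bisector direction at 347.6933° = (0.977021,-0.213145)
center distance |VC| = r/sin(θ/2) = 17.154646/sin(60.1536°) = 19.777938
C = V + |VC|·bis = (37.2748,13.8164)
T_A = V + ((C−V)·d_A)·d_A = V + 9.8430·d_A = (20.9177,8.6465)
T_B = V + ((C−V)·d_B)·d_B = V + 9.8430·d_B = (24.5571,25.3291)
sweep = 180° − θ = 59.6928°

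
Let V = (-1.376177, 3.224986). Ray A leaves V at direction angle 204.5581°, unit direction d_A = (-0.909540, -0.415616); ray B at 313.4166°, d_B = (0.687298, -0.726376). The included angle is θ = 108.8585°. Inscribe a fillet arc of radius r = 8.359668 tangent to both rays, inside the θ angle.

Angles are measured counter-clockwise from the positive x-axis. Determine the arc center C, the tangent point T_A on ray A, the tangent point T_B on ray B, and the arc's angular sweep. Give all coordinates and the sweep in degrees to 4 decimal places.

center=(-3.3394,-6.8632) T_A=(-6.8138,0.7402) T_B=(2.7328,-1.1176) sweep=71.1415

bisector direction at 258.9873° = (-0.191026,-0.981585)
center distance |VC| = r/sin(θ/2) = 8.359668/sin(54.4293°) = 10.277465
C = V + |VC|·bis = (-3.3394,-6.8632)
T_A = V + ((C−V)·d_A)·d_A = V + 5.9785·d_A = (-6.8138,0.7402)
T_B = V + ((C−V)·d_B)·d_B = V + 5.9785·d_B = (2.7328,-1.1176)
sweep = 180° − θ = 71.1415°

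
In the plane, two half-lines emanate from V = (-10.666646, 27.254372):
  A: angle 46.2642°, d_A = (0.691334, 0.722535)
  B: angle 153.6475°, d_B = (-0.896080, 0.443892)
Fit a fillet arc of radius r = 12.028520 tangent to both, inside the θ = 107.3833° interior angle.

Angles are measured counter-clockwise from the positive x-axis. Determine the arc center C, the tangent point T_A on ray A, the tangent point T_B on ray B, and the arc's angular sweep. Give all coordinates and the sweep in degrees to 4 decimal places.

bisector direction at 99.9559° = (-0.172889,0.984941)
center distance |VC| = r/sin(θ/2) = 12.028520/sin(53.6917°) = 14.926648
C = V + |VC|·bis = (-13.2473,41.9562)
T_A = V + ((C−V)·d_A)·d_A = V + 8.8385·d_A = (-4.5563,33.6405)
T_B = V + ((C−V)·d_B)·d_B = V + 8.8385·d_B = (-18.5867,31.1777)
sweep = 180° − θ = 72.6167°

center=(-13.2473,41.9562) T_A=(-4.5563,33.6405) T_B=(-18.5867,31.1777) sweep=72.6167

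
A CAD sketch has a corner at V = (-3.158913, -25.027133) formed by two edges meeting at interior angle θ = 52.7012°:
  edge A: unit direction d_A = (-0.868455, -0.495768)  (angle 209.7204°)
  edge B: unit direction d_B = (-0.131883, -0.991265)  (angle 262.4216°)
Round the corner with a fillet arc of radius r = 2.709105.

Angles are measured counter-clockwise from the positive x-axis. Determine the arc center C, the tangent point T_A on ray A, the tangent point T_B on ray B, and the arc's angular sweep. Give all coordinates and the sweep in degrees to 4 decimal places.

bisector direction at 236.0710° = (-0.558165,-0.829730)
center distance |VC| = r/sin(θ/2) = 2.709105/sin(26.3506°) = 6.103475
C = V + |VC|·bis = (-6.5657,-30.0914)
T_A = V + ((C−V)·d_A)·d_A = V + 5.4693·d_A = (-7.9087,-27.7386)
T_B = V + ((C−V)·d_B)·d_B = V + 5.4693·d_B = (-3.8802,-30.4487)
sweep = 180° − θ = 127.2988°

center=(-6.5657,-30.0914) T_A=(-7.9087,-27.7386) T_B=(-3.8802,-30.4487) sweep=127.2988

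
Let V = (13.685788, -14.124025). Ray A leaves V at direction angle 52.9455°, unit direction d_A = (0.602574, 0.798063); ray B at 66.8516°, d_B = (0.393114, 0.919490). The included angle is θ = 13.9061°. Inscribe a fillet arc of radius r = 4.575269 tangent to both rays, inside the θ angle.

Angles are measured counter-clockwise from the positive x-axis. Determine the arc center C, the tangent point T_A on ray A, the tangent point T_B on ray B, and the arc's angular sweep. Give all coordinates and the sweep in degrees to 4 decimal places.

center=(32.6410,18.5736) T_A=(36.2924,15.8167) T_B=(28.4341,20.3722) sweep=166.0939

bisector direction at 59.8986° = (0.501533,0.865139)
center distance |VC| = r/sin(θ/2) = 4.575269/sin(6.9531°) = 37.794655
C = V + |VC|·bis = (32.6410,18.5736)
T_A = V + ((C−V)·d_A)·d_A = V + 37.5167·d_A = (36.2924,15.8167)
T_B = V + ((C−V)·d_B)·d_B = V + 37.5167·d_B = (28.4341,20.3722)
sweep = 180° − θ = 166.0939°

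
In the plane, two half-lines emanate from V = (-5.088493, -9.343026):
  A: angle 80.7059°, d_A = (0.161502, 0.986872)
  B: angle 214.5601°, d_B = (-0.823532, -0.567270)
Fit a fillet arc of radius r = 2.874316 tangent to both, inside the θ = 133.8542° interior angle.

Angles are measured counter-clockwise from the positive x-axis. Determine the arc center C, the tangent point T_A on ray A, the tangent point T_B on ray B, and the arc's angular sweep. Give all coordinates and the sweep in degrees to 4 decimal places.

center=(-7.7273,-7.6705) T_A=(-4.8908,-8.1347) T_B=(-6.0968,-10.0376) sweep=46.1458

bisector direction at 147.6330° = (-0.844636,0.535340)
center distance |VC| = r/sin(θ/2) = 2.874316/sin(66.9271°) = 3.124233
C = V + |VC|·bis = (-7.7273,-7.6705)
T_A = V + ((C−V)·d_A)·d_A = V + 1.2244·d_A = (-4.8908,-8.1347)
T_B = V + ((C−V)·d_B)·d_B = V + 1.2244·d_B = (-6.0968,-10.0376)
sweep = 180° − θ = 46.1458°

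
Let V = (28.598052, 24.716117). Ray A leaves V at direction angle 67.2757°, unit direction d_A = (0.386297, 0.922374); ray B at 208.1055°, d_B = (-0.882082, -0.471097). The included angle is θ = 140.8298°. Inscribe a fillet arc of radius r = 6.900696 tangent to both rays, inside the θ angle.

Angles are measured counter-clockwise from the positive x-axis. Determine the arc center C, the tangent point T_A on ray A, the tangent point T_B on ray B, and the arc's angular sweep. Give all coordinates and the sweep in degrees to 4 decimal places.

center=(23.1815,29.6465) T_A=(29.5465,26.9807) T_B=(26.4324,23.5595) sweep=39.1702

bisector direction at 137.6906° = (-0.739521,0.673134)
center distance |VC| = r/sin(θ/2) = 6.900696/sin(70.4149°) = 7.324455
C = V + |VC|·bis = (23.1815,29.6465)
T_A = V + ((C−V)·d_A)·d_A = V + 2.4552·d_A = (29.5465,26.9807)
T_B = V + ((C−V)·d_B)·d_B = V + 2.4552·d_B = (26.4324,23.5595)
sweep = 180° − θ = 39.1702°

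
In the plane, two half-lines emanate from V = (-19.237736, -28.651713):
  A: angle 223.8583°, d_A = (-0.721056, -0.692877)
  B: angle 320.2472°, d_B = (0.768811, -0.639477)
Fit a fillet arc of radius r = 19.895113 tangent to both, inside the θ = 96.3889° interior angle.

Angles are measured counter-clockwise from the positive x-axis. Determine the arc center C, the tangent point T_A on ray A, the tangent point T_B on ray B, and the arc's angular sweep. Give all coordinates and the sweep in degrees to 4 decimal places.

center=(-18.2817,-55.3247) T_A=(-32.0666,-40.9792) T_B=(-5.5592,-40.0291) sweep=83.6111

bisector direction at 272.0528° = (0.035820,-0.999358)
center distance |VC| = r/sin(θ/2) = 19.895113/sin(48.1945°) = 26.690110
C = V + |VC|·bis = (-18.2817,-55.3247)
T_A = V + ((C−V)·d_A)·d_A = V + 17.7918·d_A = (-32.0666,-40.9792)
T_B = V + ((C−V)·d_B)·d_B = V + 17.7918·d_B = (-5.5592,-40.0291)
sweep = 180° − θ = 83.6111°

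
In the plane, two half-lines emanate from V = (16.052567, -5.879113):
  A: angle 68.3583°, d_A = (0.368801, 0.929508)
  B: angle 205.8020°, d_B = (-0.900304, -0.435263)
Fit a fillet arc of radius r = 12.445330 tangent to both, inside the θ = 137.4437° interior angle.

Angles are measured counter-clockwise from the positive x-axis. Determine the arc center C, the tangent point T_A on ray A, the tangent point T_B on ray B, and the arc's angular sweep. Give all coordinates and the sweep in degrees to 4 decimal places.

bisector direction at 137.0802° = (-0.732307,0.680975)
center distance |VC| = r/sin(θ/2) = 12.445330/sin(68.7219°) = 13.355799
C = V + |VC|·bis = (6.2720,3.2158)
T_A = V + ((C−V)·d_A)·d_A = V + 4.8468·d_A = (17.8401,-1.3740)
T_B = V + ((C−V)·d_B)·d_B = V + 4.8468·d_B = (11.6890,-7.9887)
sweep = 180° − θ = 42.5563°

center=(6.2720,3.2158) T_A=(17.8401,-1.3740) T_B=(11.6890,-7.9887) sweep=42.5563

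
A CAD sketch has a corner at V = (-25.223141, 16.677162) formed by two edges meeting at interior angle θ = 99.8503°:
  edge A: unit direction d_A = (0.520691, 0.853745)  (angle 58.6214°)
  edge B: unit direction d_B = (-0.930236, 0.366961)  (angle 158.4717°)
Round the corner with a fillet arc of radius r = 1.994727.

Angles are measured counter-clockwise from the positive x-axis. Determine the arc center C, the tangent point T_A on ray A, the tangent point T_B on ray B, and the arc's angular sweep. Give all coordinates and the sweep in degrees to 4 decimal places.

bisector direction at 108.5466° = (-0.318075,0.948066)
center distance |VC| = r/sin(θ/2) = 1.994727/sin(49.9252°) = 2.606791
C = V + |VC|·bis = (-26.0523,19.1486)
T_A = V + ((C−V)·d_A)·d_A = V + 1.6782·d_A = (-24.3493,18.1099)
T_B = V + ((C−V)·d_B)·d_B = V + 1.6782·d_B = (-26.7843,17.2930)
sweep = 180° − θ = 80.1497°

center=(-26.0523,19.1486) T_A=(-24.3493,18.1099) T_B=(-26.7843,17.2930) sweep=80.1497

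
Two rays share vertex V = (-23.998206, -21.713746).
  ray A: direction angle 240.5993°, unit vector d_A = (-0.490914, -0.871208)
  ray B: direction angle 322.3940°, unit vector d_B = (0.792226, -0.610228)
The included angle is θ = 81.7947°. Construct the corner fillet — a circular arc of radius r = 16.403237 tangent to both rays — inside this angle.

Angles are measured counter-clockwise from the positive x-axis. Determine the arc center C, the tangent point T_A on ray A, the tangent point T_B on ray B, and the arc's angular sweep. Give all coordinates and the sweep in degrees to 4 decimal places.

center=(-19.0046,-46.2654) T_A=(-33.2952,-38.2128) T_B=(-8.9949,-33.2704) sweep=98.2053

bisector direction at 281.4967° = (0.199311,-0.979936)
center distance |VC| = r/sin(θ/2) = 16.403237/sin(40.8974°) = 25.054361
C = V + |VC|·bis = (-19.0046,-46.2654)
T_A = V + ((C−V)·d_A)·d_A = V + 18.9382·d_A = (-33.2952,-38.2128)
T_B = V + ((C−V)·d_B)·d_B = V + 18.9382·d_B = (-8.9949,-33.2704)
sweep = 180° − θ = 98.2053°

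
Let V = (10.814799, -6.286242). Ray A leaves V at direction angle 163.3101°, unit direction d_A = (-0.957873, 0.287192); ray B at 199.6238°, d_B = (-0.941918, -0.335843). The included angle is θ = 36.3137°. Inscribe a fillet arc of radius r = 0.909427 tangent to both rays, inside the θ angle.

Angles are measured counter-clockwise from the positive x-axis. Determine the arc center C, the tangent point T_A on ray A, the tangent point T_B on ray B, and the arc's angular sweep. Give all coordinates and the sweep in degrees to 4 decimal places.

center=(7.8974,-6.3610) T_A=(8.1585,-5.4898) T_B=(8.2028,-7.2176) sweep=143.6863

bisector direction at 181.4669° = (-0.999672,-0.025600)
center distance |VC| = r/sin(θ/2) = 0.909427/sin(18.1568°) = 2.918390
C = V + |VC|·bis = (7.8974,-6.3610)
T_A = V + ((C−V)·d_A)·d_A = V + 2.7731·d_A = (8.1585,-5.4898)
T_B = V + ((C−V)·d_B)·d_B = V + 2.7731·d_B = (8.2028,-7.2176)
sweep = 180° − θ = 143.6863°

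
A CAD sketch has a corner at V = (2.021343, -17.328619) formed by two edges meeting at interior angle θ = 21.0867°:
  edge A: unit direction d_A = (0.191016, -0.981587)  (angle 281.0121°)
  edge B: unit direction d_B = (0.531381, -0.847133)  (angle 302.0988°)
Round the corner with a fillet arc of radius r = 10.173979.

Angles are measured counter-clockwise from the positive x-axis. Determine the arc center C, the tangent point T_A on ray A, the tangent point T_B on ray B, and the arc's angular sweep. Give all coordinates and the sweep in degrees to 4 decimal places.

bisector direction at 291.5555° = (0.367401,-0.930062)
center distance |VC| = r/sin(θ/2) = 10.173979/sin(10.5434°) = 55.601771
C = V + |VC|·bis = (22.4495,-69.0417)
T_A = V + ((C−V)·d_A)·d_A = V + 54.6630·d_A = (12.4629,-70.9851)
T_B = V + ((C−V)·d_B)·d_B = V + 54.6630·d_B = (31.0682,-63.6355)
sweep = 180° − θ = 158.9133°

center=(22.4495,-69.0417) T_A=(12.4629,-70.9851) T_B=(31.0682,-63.6355) sweep=158.9133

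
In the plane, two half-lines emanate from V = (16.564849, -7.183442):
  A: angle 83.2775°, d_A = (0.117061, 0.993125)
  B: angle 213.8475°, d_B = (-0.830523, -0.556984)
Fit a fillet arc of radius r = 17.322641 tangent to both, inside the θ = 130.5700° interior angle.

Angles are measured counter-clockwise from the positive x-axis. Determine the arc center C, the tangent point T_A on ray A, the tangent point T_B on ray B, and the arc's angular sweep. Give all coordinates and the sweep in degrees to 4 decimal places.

center=(0.2946,2.7626) T_A=(17.4982,0.7348) T_B=(9.9431,-11.6243) sweep=49.4300

bisector direction at 148.5625° = (-0.853210,0.521568)
center distance |VC| = r/sin(θ/2) = 17.322641/sin(65.2850°) = 19.069424
C = V + |VC|·bis = (0.2946,2.7626)
T_A = V + ((C−V)·d_A)·d_A = V + 7.9730·d_A = (17.4982,0.7348)
T_B = V + ((C−V)·d_B)·d_B = V + 7.9730·d_B = (9.9431,-11.6243)
sweep = 180° − θ = 49.4300°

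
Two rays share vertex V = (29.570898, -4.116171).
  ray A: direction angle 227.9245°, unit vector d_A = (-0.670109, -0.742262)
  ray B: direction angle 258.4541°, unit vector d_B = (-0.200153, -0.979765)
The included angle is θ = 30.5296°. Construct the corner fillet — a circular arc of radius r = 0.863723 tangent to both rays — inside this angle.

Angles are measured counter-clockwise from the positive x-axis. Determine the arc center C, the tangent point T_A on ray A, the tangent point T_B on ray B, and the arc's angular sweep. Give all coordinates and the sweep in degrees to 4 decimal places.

bisector direction at 243.1893° = (-0.451044,-0.892502)
center distance |VC| = r/sin(θ/2) = 0.863723/sin(15.2648°) = 3.280620
C = V + |VC|·bis = (28.0912,-7.0441)
T_A = V + ((C−V)·d_A)·d_A = V + 3.1649·d_A = (27.4501,-6.4653)
T_B = V + ((C−V)·d_B)·d_B = V + 3.1649·d_B = (28.9374,-7.2170)
sweep = 180° − θ = 149.4704°

center=(28.0912,-7.0441) T_A=(27.4501,-6.4653) T_B=(28.9374,-7.2170) sweep=149.4704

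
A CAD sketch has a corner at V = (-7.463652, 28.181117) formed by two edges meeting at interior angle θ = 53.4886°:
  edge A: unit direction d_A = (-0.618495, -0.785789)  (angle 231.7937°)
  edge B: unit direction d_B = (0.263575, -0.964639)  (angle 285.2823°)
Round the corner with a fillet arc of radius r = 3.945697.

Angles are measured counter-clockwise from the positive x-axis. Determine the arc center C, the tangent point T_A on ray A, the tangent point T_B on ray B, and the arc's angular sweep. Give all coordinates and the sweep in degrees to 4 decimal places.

bisector direction at 258.5380° = (-0.198718,-0.980057)
center distance |VC| = r/sin(θ/2) = 3.945697/sin(26.7443°) = 8.768028
C = V + |VC|·bis = (-9.2060,19.5880)
T_A = V + ((C−V)·d_A)·d_A = V + 7.8301·d_A = (-12.3065,22.0283)
T_B = V + ((C−V)·d_B)·d_B = V + 7.8301·d_B = (-5.3998,20.6279)
sweep = 180° − θ = 126.5114°

center=(-9.2060,19.5880) T_A=(-12.3065,22.0283) T_B=(-5.3998,20.6279) sweep=126.5114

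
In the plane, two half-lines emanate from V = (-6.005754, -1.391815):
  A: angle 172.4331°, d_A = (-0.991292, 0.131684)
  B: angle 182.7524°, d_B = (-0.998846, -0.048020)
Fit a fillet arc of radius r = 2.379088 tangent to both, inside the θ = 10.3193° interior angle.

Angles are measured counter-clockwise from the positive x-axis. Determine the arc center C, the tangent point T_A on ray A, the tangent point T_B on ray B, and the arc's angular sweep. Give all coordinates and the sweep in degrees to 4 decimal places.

center=(-32.4369,-0.2807) T_A=(-32.1237,2.0777) T_B=(-32.3227,-2.6570) sweep=169.6807

bisector direction at 177.5927° = (-0.999118,0.042002)
center distance |VC| = r/sin(θ/2) = 2.379088/sin(5.1597°) = 26.454529
C = V + |VC|·bis = (-32.4369,-0.2807)
T_A = V + ((C−V)·d_A)·d_A = V + 26.3473·d_A = (-32.1237,2.0777)
T_B = V + ((C−V)·d_B)·d_B = V + 26.3473·d_B = (-32.3227,-2.6570)
sweep = 180° − θ = 169.6807°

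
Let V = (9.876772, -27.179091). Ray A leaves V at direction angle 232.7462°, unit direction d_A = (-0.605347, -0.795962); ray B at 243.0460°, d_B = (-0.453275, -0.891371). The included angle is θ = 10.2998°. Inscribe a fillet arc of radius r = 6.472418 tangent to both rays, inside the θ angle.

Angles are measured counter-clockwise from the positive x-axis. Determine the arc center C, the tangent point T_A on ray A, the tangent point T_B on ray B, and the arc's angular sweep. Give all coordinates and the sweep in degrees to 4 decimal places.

bisector direction at 237.8961° = (-0.531456,-0.847086)
center distance |VC| = r/sin(θ/2) = 6.472418/sin(5.1499°) = 72.106650
C = V + |VC|·bis = (-28.4448,-88.2596)
T_A = V + ((C−V)·d_A)·d_A = V + 71.8156·d_A = (-33.5966,-84.3415)
T_B = V + ((C−V)·d_B)·d_B = V + 71.8156·d_B = (-22.6754,-91.1934)
sweep = 180° − θ = 169.7002°

center=(-28.4448,-88.2596) T_A=(-33.5966,-84.3415) T_B=(-22.6754,-91.1934) sweep=169.7002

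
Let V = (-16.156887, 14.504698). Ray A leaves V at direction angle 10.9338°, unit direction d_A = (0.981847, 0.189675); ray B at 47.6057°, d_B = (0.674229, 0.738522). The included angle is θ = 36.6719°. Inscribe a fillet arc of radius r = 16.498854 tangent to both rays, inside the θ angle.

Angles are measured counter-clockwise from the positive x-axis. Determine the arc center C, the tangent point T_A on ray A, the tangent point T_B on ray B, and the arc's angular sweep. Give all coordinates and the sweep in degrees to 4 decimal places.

bisector direction at 29.2698° = (0.872328,0.488922)
center distance |VC| = r/sin(θ/2) = 16.498854/sin(18.3360°) = 52.445892
C = V + |VC|·bis = (29.5931,40.1466)
T_A = V + ((C−V)·d_A)·d_A = V + 49.7831·d_A = (32.7225,23.9473)
T_B = V + ((C−V)·d_B)·d_B = V + 49.7831·d_B = (17.4083,51.2707)
sweep = 180° − θ = 143.3281°

center=(29.5931,40.1466) T_A=(32.7225,23.9473) T_B=(17.4083,51.2707) sweep=143.3281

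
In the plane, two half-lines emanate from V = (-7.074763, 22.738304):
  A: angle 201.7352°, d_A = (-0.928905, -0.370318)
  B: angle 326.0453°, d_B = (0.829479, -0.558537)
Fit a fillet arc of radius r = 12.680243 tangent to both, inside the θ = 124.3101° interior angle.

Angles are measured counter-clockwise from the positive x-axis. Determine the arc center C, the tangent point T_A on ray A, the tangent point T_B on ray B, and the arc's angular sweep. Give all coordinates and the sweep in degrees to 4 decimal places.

center=(-8.6011,8.4791) T_A=(-13.2968,20.2578) T_B=(-1.5187,18.9971) sweep=55.6899

bisector direction at 263.8902° = (-0.106433,-0.994320)
center distance |VC| = r/sin(θ/2) = 12.680243/sin(62.1551°) = 14.340682
C = V + |VC|·bis = (-8.6011,8.4791)
T_A = V + ((C−V)·d_A)·d_A = V + 6.6983·d_A = (-13.2968,20.2578)
T_B = V + ((C−V)·d_B)·d_B = V + 6.6983·d_B = (-1.5187,18.9971)
sweep = 180° − θ = 55.6899°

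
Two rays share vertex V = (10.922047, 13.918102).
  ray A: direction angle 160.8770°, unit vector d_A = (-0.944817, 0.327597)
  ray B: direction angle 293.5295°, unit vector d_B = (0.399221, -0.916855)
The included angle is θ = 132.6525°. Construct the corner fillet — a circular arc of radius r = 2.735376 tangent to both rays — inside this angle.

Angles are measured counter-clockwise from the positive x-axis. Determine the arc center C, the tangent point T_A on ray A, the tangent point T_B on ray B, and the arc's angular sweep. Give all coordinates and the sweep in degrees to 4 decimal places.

center=(8.8929,11.7265) T_A=(9.7890,14.3110) T_B=(11.4008,12.8186) sweep=47.3475

bisector direction at 227.2033° = (-0.679400,-0.733768)
center distance |VC| = r/sin(θ/2) = 2.735376/sin(66.3263°) = 2.986718
C = V + |VC|·bis = (8.8929,11.7265)
T_A = V + ((C−V)·d_A)·d_A = V + 1.1993·d_A = (9.7890,14.3110)
T_B = V + ((C−V)·d_B)·d_B = V + 1.1993·d_B = (11.4008,12.8186)
sweep = 180° − θ = 47.3475°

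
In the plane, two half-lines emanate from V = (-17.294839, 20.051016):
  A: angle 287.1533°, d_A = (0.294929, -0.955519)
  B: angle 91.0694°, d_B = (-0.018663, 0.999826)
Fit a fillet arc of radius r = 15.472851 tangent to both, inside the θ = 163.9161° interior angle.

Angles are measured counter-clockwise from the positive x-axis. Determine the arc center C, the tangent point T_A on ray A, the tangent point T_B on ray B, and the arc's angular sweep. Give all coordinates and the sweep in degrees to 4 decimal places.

bisector direction at 9.1114° = (0.987382,0.158354)
center distance |VC| = r/sin(θ/2) = 15.472851/sin(81.9581°) = 15.626524
C = V + |VC|·bis = (-1.8655,22.5255)
T_A = V + ((C−V)·d_A)·d_A = V + 2.1861·d_A = (-16.6501,17.9621)
T_B = V + ((C−V)·d_B)·d_B = V + 2.1861·d_B = (-17.3356,22.2368)
sweep = 180° − θ = 16.0839°

center=(-1.8655,22.5255) T_A=(-16.6501,17.9621) T_B=(-17.3356,22.2368) sweep=16.0839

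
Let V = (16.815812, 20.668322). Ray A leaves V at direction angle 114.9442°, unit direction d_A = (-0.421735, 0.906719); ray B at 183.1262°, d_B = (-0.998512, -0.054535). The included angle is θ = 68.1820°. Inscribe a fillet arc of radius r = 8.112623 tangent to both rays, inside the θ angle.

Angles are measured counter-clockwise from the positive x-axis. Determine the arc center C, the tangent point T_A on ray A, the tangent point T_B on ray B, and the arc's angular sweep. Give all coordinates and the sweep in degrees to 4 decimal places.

center=(4.4049,28.1152) T_A=(11.7607,31.5366) T_B=(4.8473,20.0146) sweep=111.8180

bisector direction at 149.0352° = (-0.857484,0.514511)
center distance |VC| = r/sin(θ/2) = 8.112623/sin(34.0910°) = 14.473673
C = V + |VC|·bis = (4.4049,28.1152)
T_A = V + ((C−V)·d_A)·d_A = V + 11.9863·d_A = (11.7607,31.5366)
T_B = V + ((C−V)·d_B)·d_B = V + 11.9863·d_B = (4.8473,20.0146)
sweep = 180° − θ = 111.8180°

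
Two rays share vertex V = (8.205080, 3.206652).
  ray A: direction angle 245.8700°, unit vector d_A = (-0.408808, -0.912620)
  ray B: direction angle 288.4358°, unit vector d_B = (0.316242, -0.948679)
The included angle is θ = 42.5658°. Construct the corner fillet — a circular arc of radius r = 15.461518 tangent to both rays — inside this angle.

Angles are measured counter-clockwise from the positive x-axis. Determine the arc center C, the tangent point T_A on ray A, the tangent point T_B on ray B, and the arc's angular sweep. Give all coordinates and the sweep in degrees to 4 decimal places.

bisector direction at 267.1529° = (-0.049671,-0.998766)
center distance |VC| = r/sin(θ/2) = 15.461518/sin(21.2829°) = 42.596864
C = V + |VC|·bis = (6.0893,-39.3376)
T_A = V + ((C−V)·d_A)·d_A = V + 39.6917·d_A = (-8.0212,-33.0168)
T_B = V + ((C−V)·d_B)·d_B = V + 39.6917·d_B = (20.7573,-34.4481)
sweep = 180° − θ = 137.4342°

center=(6.0893,-39.3376) T_A=(-8.0212,-33.0168) T_B=(20.7573,-34.4481) sweep=137.4342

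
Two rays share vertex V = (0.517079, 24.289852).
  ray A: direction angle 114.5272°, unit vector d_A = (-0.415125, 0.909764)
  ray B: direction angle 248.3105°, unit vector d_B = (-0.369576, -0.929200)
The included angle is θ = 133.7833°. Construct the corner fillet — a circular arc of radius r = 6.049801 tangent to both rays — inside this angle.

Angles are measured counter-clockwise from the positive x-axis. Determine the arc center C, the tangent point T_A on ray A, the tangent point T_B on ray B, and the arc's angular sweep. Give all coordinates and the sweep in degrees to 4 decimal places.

center=(-6.0585,24.1270) T_A=(-0.5546,26.6384) T_B=(-0.4370,21.8911) sweep=46.2167

bisector direction at 181.4188° = (-0.999693,-0.024761)
center distance |VC| = r/sin(θ/2) = 6.049801/sin(66.8916°) = 6.577556
C = V + |VC|·bis = (-6.0585,24.1270)
T_A = V + ((C−V)·d_A)·d_A = V + 2.5815·d_A = (-0.5546,26.6384)
T_B = V + ((C−V)·d_B)·d_B = V + 2.5815·d_B = (-0.4370,21.8911)
sweep = 180° − θ = 46.2167°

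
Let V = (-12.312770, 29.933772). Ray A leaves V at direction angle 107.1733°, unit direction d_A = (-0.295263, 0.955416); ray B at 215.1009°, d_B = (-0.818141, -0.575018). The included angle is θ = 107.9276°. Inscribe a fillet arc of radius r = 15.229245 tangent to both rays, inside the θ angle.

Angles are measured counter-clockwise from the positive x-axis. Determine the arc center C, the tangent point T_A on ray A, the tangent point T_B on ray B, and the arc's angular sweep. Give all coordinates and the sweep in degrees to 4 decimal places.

bisector direction at 161.1371° = (-0.946295,0.323305)
center distance |VC| = r/sin(θ/2) = 15.229245/sin(53.9638°) = 18.833031
C = V + |VC|·bis = (-30.1344,36.0226)
T_A = V + ((C−V)·d_A)·d_A = V + 11.0794·d_A = (-15.5841,40.5192)
T_B = V + ((C−V)·d_B)·d_B = V + 11.0794·d_B = (-21.3773,23.5629)
sweep = 180° − θ = 72.0724°

center=(-30.1344,36.0226) T_A=(-15.5841,40.5192) T_B=(-21.3773,23.5629) sweep=72.0724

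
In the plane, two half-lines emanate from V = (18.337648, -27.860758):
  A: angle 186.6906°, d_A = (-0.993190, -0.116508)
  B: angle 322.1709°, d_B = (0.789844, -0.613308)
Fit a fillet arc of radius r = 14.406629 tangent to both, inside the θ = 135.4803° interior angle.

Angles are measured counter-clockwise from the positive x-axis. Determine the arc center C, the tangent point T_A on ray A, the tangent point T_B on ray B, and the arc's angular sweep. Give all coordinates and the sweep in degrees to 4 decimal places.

bisector direction at 254.4308° = (-0.268403,-0.963307)
center distance |VC| = r/sin(θ/2) = 14.406629/sin(67.7401°) = 15.566734
C = V + |VC|·bis = (14.1595,-42.8563)
T_A = V + ((C−V)·d_A)·d_A = V + 5.8968·d_A = (12.4810,-28.5478)
T_B = V + ((C−V)·d_B)·d_B = V + 5.8968·d_B = (22.9952,-31.4773)
sweep = 180° − θ = 44.5197°

center=(14.1595,-42.8563) T_A=(12.4810,-28.5478) T_B=(22.9952,-31.4773) sweep=44.5197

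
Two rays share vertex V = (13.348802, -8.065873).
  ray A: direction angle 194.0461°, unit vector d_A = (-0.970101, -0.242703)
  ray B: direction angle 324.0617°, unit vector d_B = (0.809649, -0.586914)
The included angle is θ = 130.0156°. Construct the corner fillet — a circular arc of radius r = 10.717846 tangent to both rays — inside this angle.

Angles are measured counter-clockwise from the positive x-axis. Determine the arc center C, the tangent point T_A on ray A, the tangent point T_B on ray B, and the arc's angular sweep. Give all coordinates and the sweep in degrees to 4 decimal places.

center=(11.1034,-19.6758) T_A=(8.5021,-9.2784) T_B=(17.3938,-10.9981) sweep=49.9844

bisector direction at 259.0539° = (-0.189885,-0.981806)
center distance |VC| = r/sin(θ/2) = 10.717846/sin(65.0078°) = 11.825084
C = V + |VC|·bis = (11.1034,-19.6758)
T_A = V + ((C−V)·d_A)·d_A = V + 4.9960·d_A = (8.5021,-9.2784)
T_B = V + ((C−V)·d_B)·d_B = V + 4.9960·d_B = (17.3938,-10.9981)
sweep = 180° − θ = 49.9844°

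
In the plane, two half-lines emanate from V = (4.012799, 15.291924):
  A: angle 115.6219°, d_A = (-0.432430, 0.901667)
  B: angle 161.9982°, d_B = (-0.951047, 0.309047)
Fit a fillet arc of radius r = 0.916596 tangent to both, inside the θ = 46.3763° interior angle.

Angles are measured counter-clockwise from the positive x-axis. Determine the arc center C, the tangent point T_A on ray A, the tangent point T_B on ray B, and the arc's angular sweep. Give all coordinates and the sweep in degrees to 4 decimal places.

bisector direction at 138.8100° = (-0.752530,0.658557)
center distance |VC| = r/sin(θ/2) = 0.916596/sin(23.1882°) = 2.327852
C = V + |VC|·bis = (2.2610,16.8249)
T_A = V + ((C−V)·d_A)·d_A = V + 2.1398·d_A = (3.0875,17.2213)
T_B = V + ((C−V)·d_B)·d_B = V + 2.1398·d_B = (1.9777,15.9532)
sweep = 180° − θ = 133.6237°

center=(2.2610,16.8249) T_A=(3.0875,17.2213) T_B=(1.9777,15.9532) sweep=133.6237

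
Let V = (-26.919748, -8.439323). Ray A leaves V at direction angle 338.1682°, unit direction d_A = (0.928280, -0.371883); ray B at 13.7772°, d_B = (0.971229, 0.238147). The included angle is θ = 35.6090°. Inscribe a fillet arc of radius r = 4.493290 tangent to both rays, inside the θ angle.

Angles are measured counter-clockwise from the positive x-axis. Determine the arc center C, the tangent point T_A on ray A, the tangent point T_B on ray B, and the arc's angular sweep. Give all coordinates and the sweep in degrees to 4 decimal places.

bisector direction at 355.9727° = (0.997531,-0.070232)
center distance |VC| = r/sin(θ/2) = 4.493290/sin(17.8045°) = 14.694995
C = V + |VC|·bis = (-12.2610,-9.4714)
T_A = V + ((C−V)·d_A)·d_A = V + 13.9912·d_A = (-13.9320,-13.6424)
T_B = V + ((C−V)·d_B)·d_B = V + 13.9912·d_B = (-13.3311,-5.1074)
sweep = 180° − θ = 144.3910°

center=(-12.2610,-9.4714) T_A=(-13.9320,-13.6424) T_B=(-13.3311,-5.1074) sweep=144.3910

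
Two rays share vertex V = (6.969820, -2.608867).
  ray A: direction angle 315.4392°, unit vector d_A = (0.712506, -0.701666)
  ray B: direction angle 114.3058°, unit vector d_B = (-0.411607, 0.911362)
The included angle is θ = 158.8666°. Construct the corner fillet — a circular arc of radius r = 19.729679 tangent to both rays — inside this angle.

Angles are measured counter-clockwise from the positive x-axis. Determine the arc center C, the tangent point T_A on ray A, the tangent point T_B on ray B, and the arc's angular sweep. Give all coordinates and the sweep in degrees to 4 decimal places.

center=(23.4358,8.8662) T_A=(9.5922,-5.1913) T_B=(5.4549,0.7453) sweep=21.1334

bisector direction at 34.8725° = (0.820426,0.571752)
center distance |VC| = r/sin(θ/2) = 19.729679/sin(79.4333°) = 20.070025
C = V + |VC|·bis = (23.4358,8.8662)
T_A = V + ((C−V)·d_A)·d_A = V + 3.6804·d_A = (9.5922,-5.1913)
T_B = V + ((C−V)·d_B)·d_B = V + 3.6804·d_B = (5.4549,0.7453)
sweep = 180° − θ = 21.1334°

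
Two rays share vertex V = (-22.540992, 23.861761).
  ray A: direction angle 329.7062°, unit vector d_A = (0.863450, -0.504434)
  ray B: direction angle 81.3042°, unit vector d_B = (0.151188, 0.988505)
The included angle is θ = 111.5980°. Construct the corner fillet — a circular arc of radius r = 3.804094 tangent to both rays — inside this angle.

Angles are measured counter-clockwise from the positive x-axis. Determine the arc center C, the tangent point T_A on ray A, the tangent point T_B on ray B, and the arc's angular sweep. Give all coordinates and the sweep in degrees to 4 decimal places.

center=(-18.3898,25.8423) T_A=(-20.3087,22.5576) T_B=(-22.1501,26.4174) sweep=68.4020

bisector direction at 25.5052° = (0.902546,0.430593)
center distance |VC| = r/sin(θ/2) = 3.804094/sin(55.7990°) = 4.599478
C = V + |VC|·bis = (-18.3898,25.8423)
T_A = V + ((C−V)·d_A)·d_A = V + 2.5854·d_A = (-20.3087,22.5576)
T_B = V + ((C−V)·d_B)·d_B = V + 2.5854·d_B = (-22.1501,26.4174)
sweep = 180° − θ = 68.4020°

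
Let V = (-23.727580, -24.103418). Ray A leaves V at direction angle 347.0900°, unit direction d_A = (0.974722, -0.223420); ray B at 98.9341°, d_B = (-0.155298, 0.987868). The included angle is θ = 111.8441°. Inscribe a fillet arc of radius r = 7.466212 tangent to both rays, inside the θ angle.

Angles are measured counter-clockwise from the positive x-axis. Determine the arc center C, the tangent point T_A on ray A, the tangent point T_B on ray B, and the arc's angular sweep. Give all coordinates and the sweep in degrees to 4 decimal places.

bisector direction at 43.0120° = (0.731210,0.682152)
center distance |VC| = r/sin(θ/2) = 7.466212/sin(55.9220°) = 9.014159
C = V + |VC|·bis = (-17.1363,-17.9544)
T_A = V + ((C−V)·d_A)·d_A = V + 5.0508·d_A = (-18.8044,-25.2319)
T_B = V + ((C−V)·d_B)·d_B = V + 5.0508·d_B = (-24.5120,-19.1139)
sweep = 180° − θ = 68.1559°

center=(-17.1363,-17.9544) T_A=(-18.8044,-25.2319) T_B=(-24.5120,-19.1139) sweep=68.1559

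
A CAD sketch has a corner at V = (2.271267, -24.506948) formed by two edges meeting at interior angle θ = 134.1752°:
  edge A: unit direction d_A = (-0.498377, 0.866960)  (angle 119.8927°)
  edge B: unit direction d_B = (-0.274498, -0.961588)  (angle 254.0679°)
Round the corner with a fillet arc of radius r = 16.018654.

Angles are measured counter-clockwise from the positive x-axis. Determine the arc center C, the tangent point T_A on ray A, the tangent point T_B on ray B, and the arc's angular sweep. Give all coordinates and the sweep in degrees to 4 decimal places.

center=(-14.9906,-26.6204) T_A=(-1.1031,-18.6371) T_B=(0.4127,-31.0175) sweep=45.8248

bisector direction at 186.9803° = (-0.992588,-0.121528)
center distance |VC| = r/sin(θ/2) = 16.018654/sin(67.0876°) = 17.390765
C = V + |VC|·bis = (-14.9906,-26.6204)
T_A = V + ((C−V)·d_A)·d_A = V + 6.7706·d_A = (-1.1031,-18.6371)
T_B = V + ((C−V)·d_B)·d_B = V + 6.7706·d_B = (0.4127,-31.0175)
sweep = 180° − θ = 45.8248°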